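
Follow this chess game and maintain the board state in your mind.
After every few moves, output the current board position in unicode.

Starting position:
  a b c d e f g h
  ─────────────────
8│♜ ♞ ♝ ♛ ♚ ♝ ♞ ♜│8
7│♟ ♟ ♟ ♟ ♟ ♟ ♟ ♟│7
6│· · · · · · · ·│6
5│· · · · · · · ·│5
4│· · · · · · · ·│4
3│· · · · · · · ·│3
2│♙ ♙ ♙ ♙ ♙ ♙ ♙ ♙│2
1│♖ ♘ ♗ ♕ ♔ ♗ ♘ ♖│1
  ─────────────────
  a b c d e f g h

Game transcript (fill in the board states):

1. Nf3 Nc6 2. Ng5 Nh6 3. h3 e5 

  a b c d e f g h
  ─────────────────
8│♜ · ♝ ♛ ♚ ♝ · ♜│8
7│♟ ♟ ♟ ♟ · ♟ ♟ ♟│7
6│· · ♞ · · · · ♞│6
5│· · · · ♟ · ♘ ·│5
4│· · · · · · · ·│4
3│· · · · · · · ♙│3
2│♙ ♙ ♙ ♙ ♙ ♙ ♙ ·│2
1│♖ ♘ ♗ ♕ ♔ ♗ · ♖│1
  ─────────────────
  a b c d e f g h

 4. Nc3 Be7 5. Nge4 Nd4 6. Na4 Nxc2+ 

  a b c d e f g h
  ─────────────────
8│♜ · ♝ ♛ ♚ · · ♜│8
7│♟ ♟ ♟ ♟ ♝ ♟ ♟ ♟│7
6│· · · · · · · ♞│6
5│· · · · ♟ · · ·│5
4│♘ · · · ♘ · · ·│4
3│· · · · · · · ♙│3
2│♙ ♙ ♞ ♙ ♙ ♙ ♙ ·│2
1│♖ · ♗ ♕ ♔ ♗ · ♖│1
  ─────────────────
  a b c d e f g h

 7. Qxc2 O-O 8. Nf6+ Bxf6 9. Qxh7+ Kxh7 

  a b c d e f g h
  ─────────────────
8│♜ · ♝ ♛ · ♜ · ·│8
7│♟ ♟ ♟ ♟ · ♟ ♟ ♚│7
6│· · · · · ♝ · ♞│6
5│· · · · ♟ · · ·│5
4│♘ · · · · · · ·│4
3│· · · · · · · ♙│3
2│♙ ♙ · ♙ ♙ ♙ ♙ ·│2
1│♖ · ♗ · ♔ ♗ · ♖│1
  ─────────────────
  a b c d e f g h

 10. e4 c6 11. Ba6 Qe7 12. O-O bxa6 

  a b c d e f g h
  ─────────────────
8│♜ · ♝ · · ♜ · ·│8
7│♟ · · ♟ ♛ ♟ ♟ ♚│7
6│♟ · ♟ · · ♝ · ♞│6
5│· · · · ♟ · · ·│5
4│♘ · · · ♙ · · ·│4
3│· · · · · · · ♙│3
2│♙ ♙ · ♙ · ♙ ♙ ·│2
1│♖ · ♗ · · ♖ ♔ ·│1
  ─────────────────
  a b c d e f g h

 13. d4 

  a b c d e f g h
  ─────────────────
8│♜ · ♝ · · ♜ · ·│8
7│♟ · · ♟ ♛ ♟ ♟ ♚│7
6│♟ · ♟ · · ♝ · ♞│6
5│· · · · ♟ · · ·│5
4│♘ · · ♙ ♙ · · ·│4
3│· · · · · · · ♙│3
2│♙ ♙ · · · ♙ ♙ ·│2
1│♖ · ♗ · · ♖ ♔ ·│1
  ─────────────────
  a b c d e f g h


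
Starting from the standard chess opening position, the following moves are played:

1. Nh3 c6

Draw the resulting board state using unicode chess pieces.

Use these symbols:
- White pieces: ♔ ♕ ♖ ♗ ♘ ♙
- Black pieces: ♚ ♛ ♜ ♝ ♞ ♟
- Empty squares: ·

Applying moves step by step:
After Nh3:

♜ ♞ ♝ ♛ ♚ ♝ ♞ ♜
♟ ♟ ♟ ♟ ♟ ♟ ♟ ♟
· · · · · · · ·
· · · · · · · ·
· · · · · · · ·
· · · · · · · ♘
♙ ♙ ♙ ♙ ♙ ♙ ♙ ♙
♖ ♘ ♗ ♕ ♔ ♗ · ♖


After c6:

♜ ♞ ♝ ♛ ♚ ♝ ♞ ♜
♟ ♟ · ♟ ♟ ♟ ♟ ♟
· · ♟ · · · · ·
· · · · · · · ·
· · · · · · · ·
· · · · · · · ♘
♙ ♙ ♙ ♙ ♙ ♙ ♙ ♙
♖ ♘ ♗ ♕ ♔ ♗ · ♖



  a b c d e f g h
  ─────────────────
8│♜ ♞ ♝ ♛ ♚ ♝ ♞ ♜│8
7│♟ ♟ · ♟ ♟ ♟ ♟ ♟│7
6│· · ♟ · · · · ·│6
5│· · · · · · · ·│5
4│· · · · · · · ·│4
3│· · · · · · · ♘│3
2│♙ ♙ ♙ ♙ ♙ ♙ ♙ ♙│2
1│♖ ♘ ♗ ♕ ♔ ♗ · ♖│1
  ─────────────────
  a b c d e f g h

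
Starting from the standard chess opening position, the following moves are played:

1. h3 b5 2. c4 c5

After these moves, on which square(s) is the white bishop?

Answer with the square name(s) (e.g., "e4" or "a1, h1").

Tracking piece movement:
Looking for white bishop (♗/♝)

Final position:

  a b c d e f g h
  ─────────────────
8│♜ ♞ ♝ ♛ ♚ ♝ ♞ ♜│8
7│♟ · · ♟ ♟ ♟ ♟ ♟│7
6│· · · · · · · ·│6
5│· ♟ ♟ · · · · ·│5
4│· · ♙ · · · · ·│4
3│· · · · · · · ♙│3
2│♙ ♙ · ♙ ♙ ♙ ♙ ·│2
1│♖ ♘ ♗ ♕ ♔ ♗ ♘ ♖│1
  ─────────────────
  a b c d e f g h


c1, f1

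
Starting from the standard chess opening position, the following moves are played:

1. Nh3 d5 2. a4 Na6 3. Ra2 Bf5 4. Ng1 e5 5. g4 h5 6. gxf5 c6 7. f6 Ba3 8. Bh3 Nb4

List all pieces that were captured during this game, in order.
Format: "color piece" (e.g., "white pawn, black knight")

Tracking captures:
  gxf5: captured black bishop

black bishop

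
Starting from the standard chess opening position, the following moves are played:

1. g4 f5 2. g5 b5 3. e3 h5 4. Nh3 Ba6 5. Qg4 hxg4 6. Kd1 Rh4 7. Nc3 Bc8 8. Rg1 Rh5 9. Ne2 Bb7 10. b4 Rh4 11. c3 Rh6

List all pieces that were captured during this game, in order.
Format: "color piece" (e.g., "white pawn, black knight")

Tracking captures:
  hxg4: captured white queen

white queen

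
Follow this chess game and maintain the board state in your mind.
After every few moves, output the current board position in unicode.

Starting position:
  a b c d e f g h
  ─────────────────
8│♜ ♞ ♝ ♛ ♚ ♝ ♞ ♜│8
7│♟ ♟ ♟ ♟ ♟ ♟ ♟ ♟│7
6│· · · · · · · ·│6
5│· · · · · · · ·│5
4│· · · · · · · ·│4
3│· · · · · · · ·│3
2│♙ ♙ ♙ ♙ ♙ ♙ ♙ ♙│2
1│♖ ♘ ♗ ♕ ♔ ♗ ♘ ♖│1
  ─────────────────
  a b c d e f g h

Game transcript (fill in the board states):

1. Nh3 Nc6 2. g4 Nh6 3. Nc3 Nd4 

  a b c d e f g h
  ─────────────────
8│♜ · ♝ ♛ ♚ ♝ · ♜│8
7│♟ ♟ ♟ ♟ ♟ ♟ ♟ ♟│7
6│· · · · · · · ♞│6
5│· · · · · · · ·│5
4│· · · ♞ · · ♙ ·│4
3│· · ♘ · · · · ♘│3
2│♙ ♙ ♙ ♙ ♙ ♙ · ♙│2
1│♖ · ♗ ♕ ♔ ♗ · ♖│1
  ─────────────────
  a b c d e f g h

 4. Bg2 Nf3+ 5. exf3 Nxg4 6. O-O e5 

  a b c d e f g h
  ─────────────────
8│♜ · ♝ ♛ ♚ ♝ · ♜│8
7│♟ ♟ ♟ ♟ · ♟ ♟ ♟│7
6│· · · · · · · ·│6
5│· · · · ♟ · · ·│5
4│· · · · · · ♞ ·│4
3│· · ♘ · · ♙ · ♘│3
2│♙ ♙ ♙ ♙ · ♙ ♗ ♙│2
1│♖ · ♗ ♕ · ♖ ♔ ·│1
  ─────────────────
  a b c d e f g h

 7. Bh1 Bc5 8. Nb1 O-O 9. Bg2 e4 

  a b c d e f g h
  ─────────────────
8│♜ · ♝ ♛ · ♜ ♚ ·│8
7│♟ ♟ ♟ ♟ · ♟ ♟ ♟│7
6│· · · · · · · ·│6
5│· · ♝ · · · · ·│5
4│· · · · ♟ · ♞ ·│4
3│· · · · · ♙ · ♘│3
2│♙ ♙ ♙ ♙ · ♙ ♗ ♙│2
1│♖ ♘ ♗ ♕ · ♖ ♔ ·│1
  ─────────────────
  a b c d e f g h

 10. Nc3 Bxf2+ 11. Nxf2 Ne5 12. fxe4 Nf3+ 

  a b c d e f g h
  ─────────────────
8│♜ · ♝ ♛ · ♜ ♚ ·│8
7│♟ ♟ ♟ ♟ · ♟ ♟ ♟│7
6│· · · · · · · ·│6
5│· · · · · · · ·│5
4│· · · · ♙ · · ·│4
3│· · ♘ · · ♞ · ·│3
2│♙ ♙ ♙ ♙ · ♘ ♗ ♙│2
1│♖ · ♗ ♕ · ♖ ♔ ·│1
  ─────────────────
  a b c d e f g h

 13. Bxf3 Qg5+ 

  a b c d e f g h
  ─────────────────
8│♜ · ♝ · · ♜ ♚ ·│8
7│♟ ♟ ♟ ♟ · ♟ ♟ ♟│7
6│· · · · · · · ·│6
5│· · · · · · ♛ ·│5
4│· · · · ♙ · · ·│4
3│· · ♘ · · ♗ · ·│3
2│♙ ♙ ♙ ♙ · ♘ · ♙│2
1│♖ · ♗ ♕ · ♖ ♔ ·│1
  ─────────────────
  a b c d e f g h


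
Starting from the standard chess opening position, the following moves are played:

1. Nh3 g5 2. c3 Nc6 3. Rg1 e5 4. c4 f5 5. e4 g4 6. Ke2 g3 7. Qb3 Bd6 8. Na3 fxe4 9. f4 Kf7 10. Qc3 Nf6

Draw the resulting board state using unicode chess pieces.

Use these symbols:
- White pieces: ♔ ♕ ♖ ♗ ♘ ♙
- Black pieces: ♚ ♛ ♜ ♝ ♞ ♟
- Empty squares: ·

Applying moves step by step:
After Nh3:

♜ ♞ ♝ ♛ ♚ ♝ ♞ ♜
♟ ♟ ♟ ♟ ♟ ♟ ♟ ♟
· · · · · · · ·
· · · · · · · ·
· · · · · · · ·
· · · · · · · ♘
♙ ♙ ♙ ♙ ♙ ♙ ♙ ♙
♖ ♘ ♗ ♕ ♔ ♗ · ♖


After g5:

♜ ♞ ♝ ♛ ♚ ♝ ♞ ♜
♟ ♟ ♟ ♟ ♟ ♟ · ♟
· · · · · · · ·
· · · · · · ♟ ·
· · · · · · · ·
· · · · · · · ♘
♙ ♙ ♙ ♙ ♙ ♙ ♙ ♙
♖ ♘ ♗ ♕ ♔ ♗ · ♖


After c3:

♜ ♞ ♝ ♛ ♚ ♝ ♞ ♜
♟ ♟ ♟ ♟ ♟ ♟ · ♟
· · · · · · · ·
· · · · · · ♟ ·
· · · · · · · ·
· · ♙ · · · · ♘
♙ ♙ · ♙ ♙ ♙ ♙ ♙
♖ ♘ ♗ ♕ ♔ ♗ · ♖


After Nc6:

♜ · ♝ ♛ ♚ ♝ ♞ ♜
♟ ♟ ♟ ♟ ♟ ♟ · ♟
· · ♞ · · · · ·
· · · · · · ♟ ·
· · · · · · · ·
· · ♙ · · · · ♘
♙ ♙ · ♙ ♙ ♙ ♙ ♙
♖ ♘ ♗ ♕ ♔ ♗ · ♖


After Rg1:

♜ · ♝ ♛ ♚ ♝ ♞ ♜
♟ ♟ ♟ ♟ ♟ ♟ · ♟
· · ♞ · · · · ·
· · · · · · ♟ ·
· · · · · · · ·
· · ♙ · · · · ♘
♙ ♙ · ♙ ♙ ♙ ♙ ♙
♖ ♘ ♗ ♕ ♔ ♗ ♖ ·


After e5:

♜ · ♝ ♛ ♚ ♝ ♞ ♜
♟ ♟ ♟ ♟ · ♟ · ♟
· · ♞ · · · · ·
· · · · ♟ · ♟ ·
· · · · · · · ·
· · ♙ · · · · ♘
♙ ♙ · ♙ ♙ ♙ ♙ ♙
♖ ♘ ♗ ♕ ♔ ♗ ♖ ·


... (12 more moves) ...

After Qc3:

♜ · ♝ ♛ · · ♞ ♜
♟ ♟ ♟ ♟ · ♚ · ♟
· · ♞ ♝ · · · ·
· · · · ♟ · · ·
· · ♙ · ♟ ♙ · ·
♘ · ♕ · · · ♟ ♘
♙ ♙ · ♙ ♔ · ♙ ♙
♖ · ♗ · · ♗ ♖ ·


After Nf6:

♜ · ♝ ♛ · · · ♜
♟ ♟ ♟ ♟ · ♚ · ♟
· · ♞ ♝ · ♞ · ·
· · · · ♟ · · ·
· · ♙ · ♟ ♙ · ·
♘ · ♕ · · · ♟ ♘
♙ ♙ · ♙ ♔ · ♙ ♙
♖ · ♗ · · ♗ ♖ ·



  a b c d e f g h
  ─────────────────
8│♜ · ♝ ♛ · · · ♜│8
7│♟ ♟ ♟ ♟ · ♚ · ♟│7
6│· · ♞ ♝ · ♞ · ·│6
5│· · · · ♟ · · ·│5
4│· · ♙ · ♟ ♙ · ·│4
3│♘ · ♕ · · · ♟ ♘│3
2│♙ ♙ · ♙ ♔ · ♙ ♙│2
1│♖ · ♗ · · ♗ ♖ ·│1
  ─────────────────
  a b c d e f g h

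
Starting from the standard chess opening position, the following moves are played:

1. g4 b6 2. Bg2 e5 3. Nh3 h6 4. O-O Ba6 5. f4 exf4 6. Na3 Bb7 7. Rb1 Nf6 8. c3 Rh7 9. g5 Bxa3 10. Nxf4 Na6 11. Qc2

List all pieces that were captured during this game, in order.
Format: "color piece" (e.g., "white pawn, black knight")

Tracking captures:
  exf4: captured white pawn
  Bxa3: captured white knight
  Nxf4: captured black pawn

white pawn, white knight, black pawn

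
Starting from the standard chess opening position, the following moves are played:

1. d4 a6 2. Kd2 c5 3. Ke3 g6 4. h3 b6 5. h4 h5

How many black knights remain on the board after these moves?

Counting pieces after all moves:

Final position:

  a b c d e f g h
  ─────────────────
8│♜ ♞ ♝ ♛ ♚ ♝ ♞ ♜│8
7│· · · ♟ ♟ ♟ · ·│7
6│♟ ♟ · · · · ♟ ·│6
5│· · ♟ · · · · ♟│5
4│· · · ♙ · · · ♙│4
3│· · · · ♔ · · ·│3
2│♙ ♙ ♙ · ♙ ♙ ♙ ·│2
1│♖ ♘ ♗ ♕ · ♗ ♘ ♖│1
  ─────────────────
  a b c d e f g h


2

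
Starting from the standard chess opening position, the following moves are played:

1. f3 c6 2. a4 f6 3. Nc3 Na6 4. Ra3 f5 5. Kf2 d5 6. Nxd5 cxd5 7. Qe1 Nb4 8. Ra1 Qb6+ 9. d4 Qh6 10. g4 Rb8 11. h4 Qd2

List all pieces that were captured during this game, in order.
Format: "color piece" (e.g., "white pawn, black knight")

Tracking captures:
  Nxd5: captured black pawn
  cxd5: captured white knight

black pawn, white knight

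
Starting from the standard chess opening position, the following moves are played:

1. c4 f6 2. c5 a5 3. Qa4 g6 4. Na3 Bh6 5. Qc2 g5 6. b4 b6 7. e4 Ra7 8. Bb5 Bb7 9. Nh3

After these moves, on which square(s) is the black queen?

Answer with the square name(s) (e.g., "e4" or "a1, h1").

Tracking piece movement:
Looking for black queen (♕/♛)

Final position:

  a b c d e f g h
  ─────────────────
8│· ♞ · ♛ ♚ · ♞ ♜│8
7│♜ ♝ ♟ ♟ ♟ · · ♟│7
6│· ♟ · · · ♟ · ♝│6
5│♟ ♗ ♙ · · · ♟ ·│5
4│· ♙ · · ♙ · · ·│4
3│♘ · · · · · · ♘│3
2│♙ · ♕ ♙ · ♙ ♙ ♙│2
1│♖ · ♗ · ♔ · · ♖│1
  ─────────────────
  a b c d e f g h


d8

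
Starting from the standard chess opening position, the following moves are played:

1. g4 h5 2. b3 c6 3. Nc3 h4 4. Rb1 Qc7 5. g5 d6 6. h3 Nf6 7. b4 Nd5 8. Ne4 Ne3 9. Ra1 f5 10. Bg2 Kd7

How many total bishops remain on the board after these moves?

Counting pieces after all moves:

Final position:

  a b c d e f g h
  ─────────────────
8│♜ ♞ ♝ · · ♝ · ♜│8
7│♟ ♟ ♛ ♚ ♟ · ♟ ·│7
6│· · ♟ ♟ · · · ·│6
5│· · · · · ♟ ♙ ·│5
4│· ♙ · · ♘ · · ♟│4
3│· · · · ♞ · · ♙│3
2│♙ · ♙ ♙ ♙ ♙ ♗ ·│2
1│♖ · ♗ ♕ ♔ · ♘ ♖│1
  ─────────────────
  a b c d e f g h


4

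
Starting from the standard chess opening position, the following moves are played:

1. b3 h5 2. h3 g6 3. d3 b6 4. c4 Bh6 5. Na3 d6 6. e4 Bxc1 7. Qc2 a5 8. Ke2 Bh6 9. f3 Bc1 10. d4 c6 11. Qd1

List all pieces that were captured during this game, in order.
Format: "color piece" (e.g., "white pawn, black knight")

Tracking captures:
  Bxc1: captured white bishop

white bishop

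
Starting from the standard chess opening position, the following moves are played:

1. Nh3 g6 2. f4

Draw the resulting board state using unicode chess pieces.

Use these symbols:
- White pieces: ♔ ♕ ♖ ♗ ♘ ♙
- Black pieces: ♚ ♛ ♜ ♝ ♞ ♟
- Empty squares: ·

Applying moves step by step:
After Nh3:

♜ ♞ ♝ ♛ ♚ ♝ ♞ ♜
♟ ♟ ♟ ♟ ♟ ♟ ♟ ♟
· · · · · · · ·
· · · · · · · ·
· · · · · · · ·
· · · · · · · ♘
♙ ♙ ♙ ♙ ♙ ♙ ♙ ♙
♖ ♘ ♗ ♕ ♔ ♗ · ♖


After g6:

♜ ♞ ♝ ♛ ♚ ♝ ♞ ♜
♟ ♟ ♟ ♟ ♟ ♟ · ♟
· · · · · · ♟ ·
· · · · · · · ·
· · · · · · · ·
· · · · · · · ♘
♙ ♙ ♙ ♙ ♙ ♙ ♙ ♙
♖ ♘ ♗ ♕ ♔ ♗ · ♖


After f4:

♜ ♞ ♝ ♛ ♚ ♝ ♞ ♜
♟ ♟ ♟ ♟ ♟ ♟ · ♟
· · · · · · ♟ ·
· · · · · · · ·
· · · · · ♙ · ·
· · · · · · · ♘
♙ ♙ ♙ ♙ ♙ · ♙ ♙
♖ ♘ ♗ ♕ ♔ ♗ · ♖



  a b c d e f g h
  ─────────────────
8│♜ ♞ ♝ ♛ ♚ ♝ ♞ ♜│8
7│♟ ♟ ♟ ♟ ♟ ♟ · ♟│7
6│· · · · · · ♟ ·│6
5│· · · · · · · ·│5
4│· · · · · ♙ · ·│4
3│· · · · · · · ♘│3
2│♙ ♙ ♙ ♙ ♙ · ♙ ♙│2
1│♖ ♘ ♗ ♕ ♔ ♗ · ♖│1
  ─────────────────
  a b c d e f g h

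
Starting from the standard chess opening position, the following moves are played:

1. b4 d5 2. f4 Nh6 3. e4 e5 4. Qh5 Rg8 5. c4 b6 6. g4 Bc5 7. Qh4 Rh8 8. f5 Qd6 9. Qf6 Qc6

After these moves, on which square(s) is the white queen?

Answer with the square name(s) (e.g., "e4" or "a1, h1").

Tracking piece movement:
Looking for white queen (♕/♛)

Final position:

  a b c d e f g h
  ─────────────────
8│♜ ♞ ♝ · ♚ · · ♜│8
7│♟ · ♟ · · ♟ ♟ ♟│7
6│· ♟ ♛ · · ♕ · ♞│6
5│· · ♝ ♟ ♟ ♙ · ·│5
4│· ♙ ♙ · ♙ · ♙ ·│4
3│· · · · · · · ·│3
2│♙ · · ♙ · · · ♙│2
1│♖ ♘ ♗ · ♔ ♗ ♘ ♖│1
  ─────────────────
  a b c d e f g h


f6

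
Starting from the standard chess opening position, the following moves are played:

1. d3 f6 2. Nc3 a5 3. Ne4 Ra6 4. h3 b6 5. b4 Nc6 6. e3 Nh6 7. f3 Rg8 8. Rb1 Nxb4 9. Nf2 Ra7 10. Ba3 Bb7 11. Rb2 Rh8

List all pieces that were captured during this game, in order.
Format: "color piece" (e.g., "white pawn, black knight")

Tracking captures:
  Nxb4: captured white pawn

white pawn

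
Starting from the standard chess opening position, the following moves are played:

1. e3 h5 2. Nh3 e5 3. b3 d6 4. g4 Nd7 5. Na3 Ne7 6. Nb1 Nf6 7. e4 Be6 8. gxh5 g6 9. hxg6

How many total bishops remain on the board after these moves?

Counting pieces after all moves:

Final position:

  a b c d e f g h
  ─────────────────
8│♜ · · ♛ ♚ ♝ · ♜│8
7│♟ ♟ ♟ · ♞ ♟ · ·│7
6│· · · ♟ ♝ ♞ ♙ ·│6
5│· · · · ♟ · · ·│5
4│· · · · ♙ · · ·│4
3│· ♙ · · · · · ♘│3
2│♙ · ♙ ♙ · ♙ · ♙│2
1│♖ ♘ ♗ ♕ ♔ ♗ · ♖│1
  ─────────────────
  a b c d e f g h


4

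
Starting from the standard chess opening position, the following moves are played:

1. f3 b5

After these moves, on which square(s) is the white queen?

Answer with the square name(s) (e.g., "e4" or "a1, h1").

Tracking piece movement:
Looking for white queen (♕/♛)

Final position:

  a b c d e f g h
  ─────────────────
8│♜ ♞ ♝ ♛ ♚ ♝ ♞ ♜│8
7│♟ · ♟ ♟ ♟ ♟ ♟ ♟│7
6│· · · · · · · ·│6
5│· ♟ · · · · · ·│5
4│· · · · · · · ·│4
3│· · · · · ♙ · ·│3
2│♙ ♙ ♙ ♙ ♙ · ♙ ♙│2
1│♖ ♘ ♗ ♕ ♔ ♗ ♘ ♖│1
  ─────────────────
  a b c d e f g h


d1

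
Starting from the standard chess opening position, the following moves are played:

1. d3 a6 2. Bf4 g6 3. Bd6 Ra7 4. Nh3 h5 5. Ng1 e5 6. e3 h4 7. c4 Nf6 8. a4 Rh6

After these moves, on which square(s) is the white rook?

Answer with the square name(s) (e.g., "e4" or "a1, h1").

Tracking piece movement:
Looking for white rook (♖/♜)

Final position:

  a b c d e f g h
  ─────────────────
8│· ♞ ♝ ♛ ♚ ♝ · ·│8
7│♜ ♟ ♟ ♟ · ♟ · ·│7
6│♟ · · ♗ · ♞ ♟ ♜│6
5│· · · · ♟ · · ·│5
4│♙ · ♙ · · · · ♟│4
3│· · · ♙ ♙ · · ·│3
2│· ♙ · · · ♙ ♙ ♙│2
1│♖ ♘ · ♕ ♔ ♗ ♘ ♖│1
  ─────────────────
  a b c d e f g h


a1, h1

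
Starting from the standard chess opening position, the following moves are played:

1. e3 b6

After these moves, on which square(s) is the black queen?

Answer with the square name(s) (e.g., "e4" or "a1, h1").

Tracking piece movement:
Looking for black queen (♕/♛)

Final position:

  a b c d e f g h
  ─────────────────
8│♜ ♞ ♝ ♛ ♚ ♝ ♞ ♜│8
7│♟ · ♟ ♟ ♟ ♟ ♟ ♟│7
6│· ♟ · · · · · ·│6
5│· · · · · · · ·│5
4│· · · · · · · ·│4
3│· · · · ♙ · · ·│3
2│♙ ♙ ♙ ♙ · ♙ ♙ ♙│2
1│♖ ♘ ♗ ♕ ♔ ♗ ♘ ♖│1
  ─────────────────
  a b c d e f g h


d8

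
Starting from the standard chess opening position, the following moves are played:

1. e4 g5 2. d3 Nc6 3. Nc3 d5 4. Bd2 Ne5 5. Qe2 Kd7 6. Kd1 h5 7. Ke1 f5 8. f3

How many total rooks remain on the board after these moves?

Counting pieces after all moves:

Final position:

  a b c d e f g h
  ─────────────────
8│♜ · ♝ ♛ · ♝ ♞ ♜│8
7│♟ ♟ ♟ ♚ ♟ · · ·│7
6│· · · · · · · ·│6
5│· · · ♟ ♞ ♟ ♟ ♟│5
4│· · · · ♙ · · ·│4
3│· · ♘ ♙ · ♙ · ·│3
2│♙ ♙ ♙ ♗ ♕ · ♙ ♙│2
1│♖ · · · ♔ ♗ ♘ ♖│1
  ─────────────────
  a b c d e f g h


4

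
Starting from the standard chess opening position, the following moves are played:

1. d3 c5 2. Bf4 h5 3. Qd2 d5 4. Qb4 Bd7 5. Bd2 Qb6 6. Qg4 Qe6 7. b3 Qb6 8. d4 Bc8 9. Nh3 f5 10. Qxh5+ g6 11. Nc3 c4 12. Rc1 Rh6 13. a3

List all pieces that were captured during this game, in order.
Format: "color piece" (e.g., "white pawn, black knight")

Tracking captures:
  Qxh5+: captured black pawn

black pawn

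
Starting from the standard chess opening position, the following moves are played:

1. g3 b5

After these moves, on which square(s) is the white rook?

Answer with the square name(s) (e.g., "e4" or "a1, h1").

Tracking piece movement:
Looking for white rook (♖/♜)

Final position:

  a b c d e f g h
  ─────────────────
8│♜ ♞ ♝ ♛ ♚ ♝ ♞ ♜│8
7│♟ · ♟ ♟ ♟ ♟ ♟ ♟│7
6│· · · · · · · ·│6
5│· ♟ · · · · · ·│5
4│· · · · · · · ·│4
3│· · · · · · ♙ ·│3
2│♙ ♙ ♙ ♙ ♙ ♙ · ♙│2
1│♖ ♘ ♗ ♕ ♔ ♗ ♘ ♖│1
  ─────────────────
  a b c d e f g h


a1, h1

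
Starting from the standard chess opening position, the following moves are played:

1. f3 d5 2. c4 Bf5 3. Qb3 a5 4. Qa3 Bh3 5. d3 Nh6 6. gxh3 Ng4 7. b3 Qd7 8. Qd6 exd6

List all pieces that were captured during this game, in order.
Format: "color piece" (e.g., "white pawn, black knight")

Tracking captures:
  gxh3: captured black bishop
  exd6: captured white queen

black bishop, white queen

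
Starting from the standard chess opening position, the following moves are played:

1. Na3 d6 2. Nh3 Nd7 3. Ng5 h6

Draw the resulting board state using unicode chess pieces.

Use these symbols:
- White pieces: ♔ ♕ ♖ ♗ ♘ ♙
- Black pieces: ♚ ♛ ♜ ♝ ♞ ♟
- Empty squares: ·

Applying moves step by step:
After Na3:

♜ ♞ ♝ ♛ ♚ ♝ ♞ ♜
♟ ♟ ♟ ♟ ♟ ♟ ♟ ♟
· · · · · · · ·
· · · · · · · ·
· · · · · · · ·
♘ · · · · · · ·
♙ ♙ ♙ ♙ ♙ ♙ ♙ ♙
♖ · ♗ ♕ ♔ ♗ ♘ ♖


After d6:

♜ ♞ ♝ ♛ ♚ ♝ ♞ ♜
♟ ♟ ♟ · ♟ ♟ ♟ ♟
· · · ♟ · · · ·
· · · · · · · ·
· · · · · · · ·
♘ · · · · · · ·
♙ ♙ ♙ ♙ ♙ ♙ ♙ ♙
♖ · ♗ ♕ ♔ ♗ ♘ ♖


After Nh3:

♜ ♞ ♝ ♛ ♚ ♝ ♞ ♜
♟ ♟ ♟ · ♟ ♟ ♟ ♟
· · · ♟ · · · ·
· · · · · · · ·
· · · · · · · ·
♘ · · · · · · ♘
♙ ♙ ♙ ♙ ♙ ♙ ♙ ♙
♖ · ♗ ♕ ♔ ♗ · ♖


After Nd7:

♜ · ♝ ♛ ♚ ♝ ♞ ♜
♟ ♟ ♟ ♞ ♟ ♟ ♟ ♟
· · · ♟ · · · ·
· · · · · · · ·
· · · · · · · ·
♘ · · · · · · ♘
♙ ♙ ♙ ♙ ♙ ♙ ♙ ♙
♖ · ♗ ♕ ♔ ♗ · ♖


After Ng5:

♜ · ♝ ♛ ♚ ♝ ♞ ♜
♟ ♟ ♟ ♞ ♟ ♟ ♟ ♟
· · · ♟ · · · ·
· · · · · · ♘ ·
· · · · · · · ·
♘ · · · · · · ·
♙ ♙ ♙ ♙ ♙ ♙ ♙ ♙
♖ · ♗ ♕ ♔ ♗ · ♖


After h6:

♜ · ♝ ♛ ♚ ♝ ♞ ♜
♟ ♟ ♟ ♞ ♟ ♟ ♟ ·
· · · ♟ · · · ♟
· · · · · · ♘ ·
· · · · · · · ·
♘ · · · · · · ·
♙ ♙ ♙ ♙ ♙ ♙ ♙ ♙
♖ · ♗ ♕ ♔ ♗ · ♖



  a b c d e f g h
  ─────────────────
8│♜ · ♝ ♛ ♚ ♝ ♞ ♜│8
7│♟ ♟ ♟ ♞ ♟ ♟ ♟ ·│7
6│· · · ♟ · · · ♟│6
5│· · · · · · ♘ ·│5
4│· · · · · · · ·│4
3│♘ · · · · · · ·│3
2│♙ ♙ ♙ ♙ ♙ ♙ ♙ ♙│2
1│♖ · ♗ ♕ ♔ ♗ · ♖│1
  ─────────────────
  a b c d e f g h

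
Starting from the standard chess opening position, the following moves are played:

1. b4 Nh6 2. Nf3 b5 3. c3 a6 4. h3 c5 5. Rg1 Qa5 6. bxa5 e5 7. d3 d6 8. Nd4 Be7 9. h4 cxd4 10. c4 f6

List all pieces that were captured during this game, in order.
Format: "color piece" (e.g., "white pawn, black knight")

Tracking captures:
  bxa5: captured black queen
  cxd4: captured white knight

black queen, white knight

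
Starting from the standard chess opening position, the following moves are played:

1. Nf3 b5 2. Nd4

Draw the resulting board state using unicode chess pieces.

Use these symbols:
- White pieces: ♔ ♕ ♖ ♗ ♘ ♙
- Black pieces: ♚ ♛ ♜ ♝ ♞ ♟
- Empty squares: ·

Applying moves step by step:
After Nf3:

♜ ♞ ♝ ♛ ♚ ♝ ♞ ♜
♟ ♟ ♟ ♟ ♟ ♟ ♟ ♟
· · · · · · · ·
· · · · · · · ·
· · · · · · · ·
· · · · · ♘ · ·
♙ ♙ ♙ ♙ ♙ ♙ ♙ ♙
♖ ♘ ♗ ♕ ♔ ♗ · ♖


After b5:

♜ ♞ ♝ ♛ ♚ ♝ ♞ ♜
♟ · ♟ ♟ ♟ ♟ ♟ ♟
· · · · · · · ·
· ♟ · · · · · ·
· · · · · · · ·
· · · · · ♘ · ·
♙ ♙ ♙ ♙ ♙ ♙ ♙ ♙
♖ ♘ ♗ ♕ ♔ ♗ · ♖


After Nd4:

♜ ♞ ♝ ♛ ♚ ♝ ♞ ♜
♟ · ♟ ♟ ♟ ♟ ♟ ♟
· · · · · · · ·
· ♟ · · · · · ·
· · · ♘ · · · ·
· · · · · · · ·
♙ ♙ ♙ ♙ ♙ ♙ ♙ ♙
♖ ♘ ♗ ♕ ♔ ♗ · ♖



  a b c d e f g h
  ─────────────────
8│♜ ♞ ♝ ♛ ♚ ♝ ♞ ♜│8
7│♟ · ♟ ♟ ♟ ♟ ♟ ♟│7
6│· · · · · · · ·│6
5│· ♟ · · · · · ·│5
4│· · · ♘ · · · ·│4
3│· · · · · · · ·│3
2│♙ ♙ ♙ ♙ ♙ ♙ ♙ ♙│2
1│♖ ♘ ♗ ♕ ♔ ♗ · ♖│1
  ─────────────────
  a b c d e f g h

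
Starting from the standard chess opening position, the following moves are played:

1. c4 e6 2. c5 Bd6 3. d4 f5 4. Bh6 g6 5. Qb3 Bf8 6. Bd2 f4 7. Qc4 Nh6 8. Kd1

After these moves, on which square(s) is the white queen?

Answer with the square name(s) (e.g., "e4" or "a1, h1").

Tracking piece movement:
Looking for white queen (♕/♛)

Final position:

  a b c d e f g h
  ─────────────────
8│♜ ♞ ♝ ♛ ♚ ♝ · ♜│8
7│♟ ♟ ♟ ♟ · · · ♟│7
6│· · · · ♟ · ♟ ♞│6
5│· · ♙ · · · · ·│5
4│· · ♕ ♙ · ♟ · ·│4
3│· · · · · · · ·│3
2│♙ ♙ · ♗ ♙ ♙ ♙ ♙│2
1│♖ ♘ · ♔ · ♗ ♘ ♖│1
  ─────────────────
  a b c d e f g h


c4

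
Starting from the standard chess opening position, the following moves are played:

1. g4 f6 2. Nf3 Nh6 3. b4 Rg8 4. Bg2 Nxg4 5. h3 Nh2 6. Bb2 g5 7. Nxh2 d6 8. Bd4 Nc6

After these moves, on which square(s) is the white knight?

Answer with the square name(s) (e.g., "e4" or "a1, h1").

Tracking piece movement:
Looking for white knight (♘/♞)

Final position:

  a b c d e f g h
  ─────────────────
8│♜ · ♝ ♛ ♚ ♝ ♜ ·│8
7│♟ ♟ ♟ · ♟ · · ♟│7
6│· · ♞ ♟ · ♟ · ·│6
5│· · · · · · ♟ ·│5
4│· ♙ · ♗ · · · ·│4
3│· · · · · · · ♙│3
2│♙ · ♙ ♙ ♙ ♙ ♗ ♘│2
1│♖ ♘ · ♕ ♔ · · ♖│1
  ─────────────────
  a b c d e f g h


b1, h2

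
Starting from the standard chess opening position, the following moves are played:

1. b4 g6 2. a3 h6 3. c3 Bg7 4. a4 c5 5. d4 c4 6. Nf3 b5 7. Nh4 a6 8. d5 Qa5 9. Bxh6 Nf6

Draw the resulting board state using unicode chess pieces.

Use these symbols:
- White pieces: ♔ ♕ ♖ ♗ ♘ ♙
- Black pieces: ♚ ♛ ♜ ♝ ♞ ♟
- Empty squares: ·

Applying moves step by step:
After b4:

♜ ♞ ♝ ♛ ♚ ♝ ♞ ♜
♟ ♟ ♟ ♟ ♟ ♟ ♟ ♟
· · · · · · · ·
· · · · · · · ·
· ♙ · · · · · ·
· · · · · · · ·
♙ · ♙ ♙ ♙ ♙ ♙ ♙
♖ ♘ ♗ ♕ ♔ ♗ ♘ ♖


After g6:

♜ ♞ ♝ ♛ ♚ ♝ ♞ ♜
♟ ♟ ♟ ♟ ♟ ♟ · ♟
· · · · · · ♟ ·
· · · · · · · ·
· ♙ · · · · · ·
· · · · · · · ·
♙ · ♙ ♙ ♙ ♙ ♙ ♙
♖ ♘ ♗ ♕ ♔ ♗ ♘ ♖


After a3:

♜ ♞ ♝ ♛ ♚ ♝ ♞ ♜
♟ ♟ ♟ ♟ ♟ ♟ · ♟
· · · · · · ♟ ·
· · · · · · · ·
· ♙ · · · · · ·
♙ · · · · · · ·
· · ♙ ♙ ♙ ♙ ♙ ♙
♖ ♘ ♗ ♕ ♔ ♗ ♘ ♖


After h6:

♜ ♞ ♝ ♛ ♚ ♝ ♞ ♜
♟ ♟ ♟ ♟ ♟ ♟ · ·
· · · · · · ♟ ♟
· · · · · · · ·
· ♙ · · · · · ·
♙ · · · · · · ·
· · ♙ ♙ ♙ ♙ ♙ ♙
♖ ♘ ♗ ♕ ♔ ♗ ♘ ♖


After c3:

♜ ♞ ♝ ♛ ♚ ♝ ♞ ♜
♟ ♟ ♟ ♟ ♟ ♟ · ·
· · · · · · ♟ ♟
· · · · · · · ·
· ♙ · · · · · ·
♙ · ♙ · · · · ·
· · · ♙ ♙ ♙ ♙ ♙
♖ ♘ ♗ ♕ ♔ ♗ ♘ ♖


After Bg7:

♜ ♞ ♝ ♛ ♚ · ♞ ♜
♟ ♟ ♟ ♟ ♟ ♟ ♝ ·
· · · · · · ♟ ♟
· · · · · · · ·
· ♙ · · · · · ·
♙ · ♙ · · · · ·
· · · ♙ ♙ ♙ ♙ ♙
♖ ♘ ♗ ♕ ♔ ♗ ♘ ♖


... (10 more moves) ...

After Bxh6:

♜ ♞ ♝ · ♚ · ♞ ♜
· · · ♟ ♟ ♟ ♝ ·
♟ · · · · · ♟ ♗
♛ ♟ · ♙ · · · ·
♙ ♙ ♟ · · · · ♘
· · ♙ · · · · ·
· · · · ♙ ♙ ♙ ♙
♖ ♘ · ♕ ♔ ♗ · ♖


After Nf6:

♜ ♞ ♝ · ♚ · · ♜
· · · ♟ ♟ ♟ ♝ ·
♟ · · · · ♞ ♟ ♗
♛ ♟ · ♙ · · · ·
♙ ♙ ♟ · · · · ♘
· · ♙ · · · · ·
· · · · ♙ ♙ ♙ ♙
♖ ♘ · ♕ ♔ ♗ · ♖



  a b c d e f g h
  ─────────────────
8│♜ ♞ ♝ · ♚ · · ♜│8
7│· · · ♟ ♟ ♟ ♝ ·│7
6│♟ · · · · ♞ ♟ ♗│6
5│♛ ♟ · ♙ · · · ·│5
4│♙ ♙ ♟ · · · · ♘│4
3│· · ♙ · · · · ·│3
2│· · · · ♙ ♙ ♙ ♙│2
1│♖ ♘ · ♕ ♔ ♗ · ♖│1
  ─────────────────
  a b c d e f g h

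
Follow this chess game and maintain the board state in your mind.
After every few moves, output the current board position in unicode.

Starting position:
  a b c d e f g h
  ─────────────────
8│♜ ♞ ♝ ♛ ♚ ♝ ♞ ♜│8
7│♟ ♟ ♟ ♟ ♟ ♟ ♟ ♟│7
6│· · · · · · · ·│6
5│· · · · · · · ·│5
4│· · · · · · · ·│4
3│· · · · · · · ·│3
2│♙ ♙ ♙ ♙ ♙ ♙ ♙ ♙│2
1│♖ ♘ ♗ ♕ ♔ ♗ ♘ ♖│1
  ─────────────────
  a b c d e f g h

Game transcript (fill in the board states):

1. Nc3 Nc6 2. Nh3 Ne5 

  a b c d e f g h
  ─────────────────
8│♜ · ♝ ♛ ♚ ♝ ♞ ♜│8
7│♟ ♟ ♟ ♟ ♟ ♟ ♟ ♟│7
6│· · · · · · · ·│6
5│· · · · ♞ · · ·│5
4│· · · · · · · ·│4
3│· · ♘ · · · · ♘│3
2│♙ ♙ ♙ ♙ ♙ ♙ ♙ ♙│2
1│♖ · ♗ ♕ ♔ ♗ · ♖│1
  ─────────────────
  a b c d e f g h

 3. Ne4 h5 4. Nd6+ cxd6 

  a b c d e f g h
  ─────────────────
8│♜ · ♝ ♛ ♚ ♝ ♞ ♜│8
7│♟ ♟ · ♟ ♟ ♟ ♟ ·│7
6│· · · ♟ · · · ·│6
5│· · · · ♞ · · ♟│5
4│· · · · · · · ·│4
3│· · · · · · · ♘│3
2│♙ ♙ ♙ ♙ ♙ ♙ ♙ ♙│2
1│♖ · ♗ ♕ ♔ ♗ · ♖│1
  ─────────────────
  a b c d e f g h

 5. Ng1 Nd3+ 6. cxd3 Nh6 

  a b c d e f g h
  ─────────────────
8│♜ · ♝ ♛ ♚ ♝ · ♜│8
7│♟ ♟ · ♟ ♟ ♟ ♟ ·│7
6│· · · ♟ · · · ♞│6
5│· · · · · · · ♟│5
4│· · · · · · · ·│4
3│· · · ♙ · · · ·│3
2│♙ ♙ · ♙ ♙ ♙ ♙ ♙│2
1│♖ · ♗ ♕ ♔ ♗ ♘ ♖│1
  ─────────────────
  a b c d e f g h

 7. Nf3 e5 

  a b c d e f g h
  ─────────────────
8│♜ · ♝ ♛ ♚ ♝ · ♜│8
7│♟ ♟ · ♟ · ♟ ♟ ·│7
6│· · · ♟ · · · ♞│6
5│· · · · ♟ · · ♟│5
4│· · · · · · · ·│4
3│· · · ♙ · ♘ · ·│3
2│♙ ♙ · ♙ ♙ ♙ ♙ ♙│2
1│♖ · ♗ ♕ ♔ ♗ · ♖│1
  ─────────────────
  a b c d e f g h


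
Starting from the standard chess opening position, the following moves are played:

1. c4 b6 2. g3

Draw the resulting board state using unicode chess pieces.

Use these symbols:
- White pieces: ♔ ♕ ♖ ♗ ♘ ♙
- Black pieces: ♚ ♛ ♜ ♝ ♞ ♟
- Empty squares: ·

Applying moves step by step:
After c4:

♜ ♞ ♝ ♛ ♚ ♝ ♞ ♜
♟ ♟ ♟ ♟ ♟ ♟ ♟ ♟
· · · · · · · ·
· · · · · · · ·
· · ♙ · · · · ·
· · · · · · · ·
♙ ♙ · ♙ ♙ ♙ ♙ ♙
♖ ♘ ♗ ♕ ♔ ♗ ♘ ♖


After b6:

♜ ♞ ♝ ♛ ♚ ♝ ♞ ♜
♟ · ♟ ♟ ♟ ♟ ♟ ♟
· ♟ · · · · · ·
· · · · · · · ·
· · ♙ · · · · ·
· · · · · · · ·
♙ ♙ · ♙ ♙ ♙ ♙ ♙
♖ ♘ ♗ ♕ ♔ ♗ ♘ ♖


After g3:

♜ ♞ ♝ ♛ ♚ ♝ ♞ ♜
♟ · ♟ ♟ ♟ ♟ ♟ ♟
· ♟ · · · · · ·
· · · · · · · ·
· · ♙ · · · · ·
· · · · · · ♙ ·
♙ ♙ · ♙ ♙ ♙ · ♙
♖ ♘ ♗ ♕ ♔ ♗ ♘ ♖



  a b c d e f g h
  ─────────────────
8│♜ ♞ ♝ ♛ ♚ ♝ ♞ ♜│8
7│♟ · ♟ ♟ ♟ ♟ ♟ ♟│7
6│· ♟ · · · · · ·│6
5│· · · · · · · ·│5
4│· · ♙ · · · · ·│4
3│· · · · · · ♙ ·│3
2│♙ ♙ · ♙ ♙ ♙ · ♙│2
1│♖ ♘ ♗ ♕ ♔ ♗ ♘ ♖│1
  ─────────────────
  a b c d e f g h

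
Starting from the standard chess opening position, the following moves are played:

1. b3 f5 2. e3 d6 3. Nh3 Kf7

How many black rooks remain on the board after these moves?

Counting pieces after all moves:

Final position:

  a b c d e f g h
  ─────────────────
8│♜ ♞ ♝ ♛ · ♝ ♞ ♜│8
7│♟ ♟ ♟ · ♟ ♚ ♟ ♟│7
6│· · · ♟ · · · ·│6
5│· · · · · ♟ · ·│5
4│· · · · · · · ·│4
3│· ♙ · · ♙ · · ♘│3
2│♙ · ♙ ♙ · ♙ ♙ ♙│2
1│♖ ♘ ♗ ♕ ♔ ♗ · ♖│1
  ─────────────────
  a b c d e f g h


2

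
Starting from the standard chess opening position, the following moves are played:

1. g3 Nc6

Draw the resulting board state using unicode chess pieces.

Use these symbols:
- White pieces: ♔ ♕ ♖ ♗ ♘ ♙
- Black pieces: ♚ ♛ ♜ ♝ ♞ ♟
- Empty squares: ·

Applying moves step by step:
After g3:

♜ ♞ ♝ ♛ ♚ ♝ ♞ ♜
♟ ♟ ♟ ♟ ♟ ♟ ♟ ♟
· · · · · · · ·
· · · · · · · ·
· · · · · · · ·
· · · · · · ♙ ·
♙ ♙ ♙ ♙ ♙ ♙ · ♙
♖ ♘ ♗ ♕ ♔ ♗ ♘ ♖


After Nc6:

♜ · ♝ ♛ ♚ ♝ ♞ ♜
♟ ♟ ♟ ♟ ♟ ♟ ♟ ♟
· · ♞ · · · · ·
· · · · · · · ·
· · · · · · · ·
· · · · · · ♙ ·
♙ ♙ ♙ ♙ ♙ ♙ · ♙
♖ ♘ ♗ ♕ ♔ ♗ ♘ ♖



  a b c d e f g h
  ─────────────────
8│♜ · ♝ ♛ ♚ ♝ ♞ ♜│8
7│♟ ♟ ♟ ♟ ♟ ♟ ♟ ♟│7
6│· · ♞ · · · · ·│6
5│· · · · · · · ·│5
4│· · · · · · · ·│4
3│· · · · · · ♙ ·│3
2│♙ ♙ ♙ ♙ ♙ ♙ · ♙│2
1│♖ ♘ ♗ ♕ ♔ ♗ ♘ ♖│1
  ─────────────────
  a b c d e f g h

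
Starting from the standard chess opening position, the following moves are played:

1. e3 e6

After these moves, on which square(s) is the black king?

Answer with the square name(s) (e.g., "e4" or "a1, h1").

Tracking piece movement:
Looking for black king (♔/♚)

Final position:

  a b c d e f g h
  ─────────────────
8│♜ ♞ ♝ ♛ ♚ ♝ ♞ ♜│8
7│♟ ♟ ♟ ♟ · ♟ ♟ ♟│7
6│· · · · ♟ · · ·│6
5│· · · · · · · ·│5
4│· · · · · · · ·│4
3│· · · · ♙ · · ·│3
2│♙ ♙ ♙ ♙ · ♙ ♙ ♙│2
1│♖ ♘ ♗ ♕ ♔ ♗ ♘ ♖│1
  ─────────────────
  a b c d e f g h


e8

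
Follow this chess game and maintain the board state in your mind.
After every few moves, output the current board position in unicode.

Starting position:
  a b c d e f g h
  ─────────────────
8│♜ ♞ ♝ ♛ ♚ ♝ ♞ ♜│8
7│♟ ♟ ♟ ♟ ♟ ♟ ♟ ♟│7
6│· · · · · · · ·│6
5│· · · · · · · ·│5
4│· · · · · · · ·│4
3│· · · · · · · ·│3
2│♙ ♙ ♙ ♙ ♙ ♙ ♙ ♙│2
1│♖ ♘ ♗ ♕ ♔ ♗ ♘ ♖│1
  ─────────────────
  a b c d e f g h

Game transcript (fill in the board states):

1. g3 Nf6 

  a b c d e f g h
  ─────────────────
8│♜ ♞ ♝ ♛ ♚ ♝ · ♜│8
7│♟ ♟ ♟ ♟ ♟ ♟ ♟ ♟│7
6│· · · · · ♞ · ·│6
5│· · · · · · · ·│5
4│· · · · · · · ·│4
3│· · · · · · ♙ ·│3
2│♙ ♙ ♙ ♙ ♙ ♙ · ♙│2
1│♖ ♘ ♗ ♕ ♔ ♗ ♘ ♖│1
  ─────────────────
  a b c d e f g h

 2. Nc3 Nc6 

  a b c d e f g h
  ─────────────────
8│♜ · ♝ ♛ ♚ ♝ · ♜│8
7│♟ ♟ ♟ ♟ ♟ ♟ ♟ ♟│7
6│· · ♞ · · ♞ · ·│6
5│· · · · · · · ·│5
4│· · · · · · · ·│4
3│· · ♘ · · · ♙ ·│3
2│♙ ♙ ♙ ♙ ♙ ♙ · ♙│2
1│♖ · ♗ ♕ ♔ ♗ ♘ ♖│1
  ─────────────────
  a b c d e f g h

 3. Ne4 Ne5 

  a b c d e f g h
  ─────────────────
8│♜ · ♝ ♛ ♚ ♝ · ♜│8
7│♟ ♟ ♟ ♟ ♟ ♟ ♟ ♟│7
6│· · · · · ♞ · ·│6
5│· · · · ♞ · · ·│5
4│· · · · ♘ · · ·│4
3│· · · · · · ♙ ·│3
2│♙ ♙ ♙ ♙ ♙ ♙ · ♙│2
1│♖ · ♗ ♕ ♔ ♗ ♘ ♖│1
  ─────────────────
  a b c d e f g h



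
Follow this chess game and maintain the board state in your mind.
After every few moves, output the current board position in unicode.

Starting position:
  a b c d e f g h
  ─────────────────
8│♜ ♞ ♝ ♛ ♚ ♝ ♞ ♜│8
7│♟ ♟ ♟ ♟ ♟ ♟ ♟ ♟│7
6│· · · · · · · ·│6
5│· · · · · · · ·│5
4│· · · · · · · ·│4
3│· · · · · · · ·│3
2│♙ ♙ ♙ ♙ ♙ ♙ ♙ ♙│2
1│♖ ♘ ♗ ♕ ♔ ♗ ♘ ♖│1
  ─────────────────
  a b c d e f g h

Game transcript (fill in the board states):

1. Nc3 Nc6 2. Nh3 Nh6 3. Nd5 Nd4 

  a b c d e f g h
  ─────────────────
8│♜ · ♝ ♛ ♚ ♝ · ♜│8
7│♟ ♟ ♟ ♟ ♟ ♟ ♟ ♟│7
6│· · · · · · · ♞│6
5│· · · ♘ · · · ·│5
4│· · · ♞ · · · ·│4
3│· · · · · · · ♘│3
2│♙ ♙ ♙ ♙ ♙ ♙ ♙ ♙│2
1│♖ · ♗ ♕ ♔ ♗ · ♖│1
  ─────────────────
  a b c d e f g h

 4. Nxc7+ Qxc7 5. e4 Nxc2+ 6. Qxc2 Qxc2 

  a b c d e f g h
  ─────────────────
8│♜ · ♝ · ♚ ♝ · ♜│8
7│♟ ♟ · ♟ ♟ ♟ ♟ ♟│7
6│· · · · · · · ♞│6
5│· · · · · · · ·│5
4│· · · · ♙ · · ·│4
3│· · · · · · · ♘│3
2│♙ ♙ ♛ ♙ · ♙ ♙ ♙│2
1│♖ · ♗ · ♔ ♗ · ♖│1
  ─────────────────
  a b c d e f g h

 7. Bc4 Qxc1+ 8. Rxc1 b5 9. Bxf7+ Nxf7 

  a b c d e f g h
  ─────────────────
8│♜ · ♝ · ♚ ♝ · ♜│8
7│♟ · · ♟ ♟ ♞ ♟ ♟│7
6│· · · · · · · ·│6
5│· ♟ · · · · · ·│5
4│· · · · ♙ · · ·│4
3│· · · · · · · ♘│3
2│♙ ♙ · ♙ · ♙ ♙ ♙│2
1│· · ♖ · ♔ · · ♖│1
  ─────────────────
  a b c d e f g h

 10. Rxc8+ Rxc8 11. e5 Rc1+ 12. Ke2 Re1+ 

  a b c d e f g h
  ─────────────────
8│· · · · ♚ ♝ · ♜│8
7│♟ · · ♟ ♟ ♞ ♟ ♟│7
6│· · · · · · · ·│6
5│· ♟ · · ♙ · · ·│5
4│· · · · · · · ·│4
3│· · · · · · · ♘│3
2│♙ ♙ · ♙ ♔ ♙ ♙ ♙│2
1│· · · · ♜ · · ♖│1
  ─────────────────
  a b c d e f g h

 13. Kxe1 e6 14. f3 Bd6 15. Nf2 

  a b c d e f g h
  ─────────────────
8│· · · · ♚ · · ♜│8
7│♟ · · ♟ · ♞ ♟ ♟│7
6│· · · ♝ ♟ · · ·│6
5│· ♟ · · ♙ · · ·│5
4│· · · · · · · ·│4
3│· · · · · ♙ · ·│3
2│♙ ♙ · ♙ · ♘ ♙ ♙│2
1│· · · · ♔ · · ♖│1
  ─────────────────
  a b c d e f g h
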